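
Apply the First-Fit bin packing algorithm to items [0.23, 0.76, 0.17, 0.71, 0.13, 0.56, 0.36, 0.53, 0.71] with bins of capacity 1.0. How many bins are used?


Place items sequentially using First-Fit:
  Item 0.23 -> new Bin 1
  Item 0.76 -> Bin 1 (now 0.99)
  Item 0.17 -> new Bin 2
  Item 0.71 -> Bin 2 (now 0.88)
  Item 0.13 -> new Bin 3
  Item 0.56 -> Bin 3 (now 0.69)
  Item 0.36 -> new Bin 4
  Item 0.53 -> Bin 4 (now 0.89)
  Item 0.71 -> new Bin 5
Total bins used = 5

5


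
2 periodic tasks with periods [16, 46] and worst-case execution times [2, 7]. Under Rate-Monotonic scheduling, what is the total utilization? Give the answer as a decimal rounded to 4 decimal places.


Compute individual utilizations (exact fractions):
  Task 1: C/T = 2/16 = 1/8 (approx. 0.125)
  Task 2: C/T = 7/46 (approx. 0.1522)
Total utilization U = 1/8 + 7/46 = 51/184
Rounded to 4 decimal places: U = 0.2772
RM (Liu & Layland) bound for 2 tasks = 0.828427; compare with U = 51/184 (approx. 0.277174)
U <= bound, so schedulable by RM sufficient condition.

0.2772


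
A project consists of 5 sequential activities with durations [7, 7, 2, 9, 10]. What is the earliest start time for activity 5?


Activity 5 starts after activities 1 through 4 complete.
Predecessor durations: [7, 7, 2, 9]
ES = 7 + 7 + 2 + 9 = 25

25


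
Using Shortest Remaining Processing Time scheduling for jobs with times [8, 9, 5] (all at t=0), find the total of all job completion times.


Since all jobs arrive at t=0, SRPT equals SPT ordering.
SPT order: [5, 8, 9]
Completion times:
  Job 1: p=5, C=5
  Job 2: p=8, C=13
  Job 3: p=9, C=22
Total completion time = 5 + 13 + 22 = 40

40


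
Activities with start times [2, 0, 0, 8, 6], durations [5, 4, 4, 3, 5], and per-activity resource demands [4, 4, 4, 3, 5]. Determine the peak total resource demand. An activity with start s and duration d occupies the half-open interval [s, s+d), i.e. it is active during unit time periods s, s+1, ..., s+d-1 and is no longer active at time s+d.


Each activity i is active on [start_i, start_i + duration_i).
Compute total resource usage per time slot:
  t=0: active resources = [4, 4], total = 8
  t=1: active resources = [4, 4], total = 8
  t=2: active resources = [4, 4, 4], total = 12
  t=3: active resources = [4, 4, 4], total = 12
  t=4: active resources = [4], total = 4
  t=5: active resources = [4], total = 4
  t=6: active resources = [4, 5], total = 9
  t=7: active resources = [5], total = 5
  t=8: active resources = [3, 5], total = 8
  t=9: active resources = [3, 5], total = 8
  t=10: active resources = [3, 5], total = 8
Peak resource demand = 12

12


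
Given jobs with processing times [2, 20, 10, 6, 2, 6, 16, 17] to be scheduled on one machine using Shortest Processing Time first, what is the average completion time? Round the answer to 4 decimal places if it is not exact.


Sort jobs by processing time (SPT order): [2, 2, 6, 6, 10, 16, 17, 20]
Compute completion times sequentially:
  Job 1: processing = 2, completes at 2
  Job 2: processing = 2, completes at 4
  Job 3: processing = 6, completes at 10
  Job 4: processing = 6, completes at 16
  Job 5: processing = 10, completes at 26
  Job 6: processing = 16, completes at 42
  Job 7: processing = 17, completes at 59
  Job 8: processing = 20, completes at 79
Sum of completion times = 238
Average completion time = 238/8 = 29.75

29.75


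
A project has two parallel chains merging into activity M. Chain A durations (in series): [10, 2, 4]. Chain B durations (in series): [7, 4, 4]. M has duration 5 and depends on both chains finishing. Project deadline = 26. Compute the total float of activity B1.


Forward pass: ES(B1) = sum of predecessors on chain B = 0
EF = ES + duration = 0 + 7 = 7
Backward pass: LF(M) = deadline = 26; LS(M) = 26 - 5 = 21
LF(B1) = LS(M) - sum(successors on chain B) = 21 - 8 = 13
LS = LF - duration = 13 - 7 = 6
Total float = LS - ES = 6 - 0 = 6

6


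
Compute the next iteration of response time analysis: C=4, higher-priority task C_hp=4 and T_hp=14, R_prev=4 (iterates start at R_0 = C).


R_next = C + ceil(R_prev / T_hp) * C_hp
ceil(4 / 14) = ceil(0.2857) = 1
Interference = 1 * 4 = 4
R_next = 4 + 4 = 8

8


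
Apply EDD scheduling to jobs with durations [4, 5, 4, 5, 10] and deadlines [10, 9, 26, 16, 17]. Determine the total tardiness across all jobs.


Sort by due date (EDD order): [(5, 9), (4, 10), (5, 16), (10, 17), (4, 26)]
Compute completion times and tardiness:
  Job 1: p=5, d=9, C=5, tardiness=max(0,5-9)=0
  Job 2: p=4, d=10, C=9, tardiness=max(0,9-10)=0
  Job 3: p=5, d=16, C=14, tardiness=max(0,14-16)=0
  Job 4: p=10, d=17, C=24, tardiness=max(0,24-17)=7
  Job 5: p=4, d=26, C=28, tardiness=max(0,28-26)=2
Total tardiness = 9

9


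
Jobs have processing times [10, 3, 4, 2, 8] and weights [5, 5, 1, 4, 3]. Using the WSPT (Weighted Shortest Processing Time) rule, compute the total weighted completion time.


Compute p/w ratios and sort ascending (WSPT): [(2, 4), (3, 5), (10, 5), (8, 3), (4, 1)]
Compute weighted completion times:
  Job (p=2,w=4): C=2, w*C=4*2=8
  Job (p=3,w=5): C=5, w*C=5*5=25
  Job (p=10,w=5): C=15, w*C=5*15=75
  Job (p=8,w=3): C=23, w*C=3*23=69
  Job (p=4,w=1): C=27, w*C=1*27=27
Total weighted completion time = 204

204


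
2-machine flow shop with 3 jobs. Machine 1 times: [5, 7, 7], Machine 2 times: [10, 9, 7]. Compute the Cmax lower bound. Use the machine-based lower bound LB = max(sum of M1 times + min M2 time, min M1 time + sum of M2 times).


LB1 = sum(M1 times) + min(M2 times) = 19 + 7 = 26
LB2 = min(M1 times) + sum(M2 times) = 5 + 26 = 31
Lower bound = max(LB1, LB2) = max(26, 31) = 31

31


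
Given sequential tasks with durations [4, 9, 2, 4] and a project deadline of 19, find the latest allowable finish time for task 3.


LF(activity 3) = deadline - sum of successor durations
Successors: activities 4 through 4 with durations [4]
Sum of successor durations = 4
LF = 19 - 4 = 15

15


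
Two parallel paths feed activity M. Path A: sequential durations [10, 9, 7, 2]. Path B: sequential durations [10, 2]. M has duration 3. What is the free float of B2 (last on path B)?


ES(B2) = sum of predecessors on chain B = 10
EF(B2) = ES + duration = 10 + 2 = 12
Successor of B2 is M. ES(M) = max(sum(A), sum(B)) = max(28, 12) = 28
Free float = ES(successor) - EF(current) = 28 - 12 = 16

16


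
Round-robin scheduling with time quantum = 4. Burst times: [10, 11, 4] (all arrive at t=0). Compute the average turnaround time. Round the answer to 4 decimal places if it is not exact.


Time quantum = 4
Execution trace:
  J1 runs 4 units, time = 4
  J2 runs 4 units, time = 8
  J3 runs 4 units, time = 12
  J1 runs 4 units, time = 16
  J2 runs 4 units, time = 20
  J1 runs 2 units, time = 22
  J2 runs 3 units, time = 25
Finish times: [22, 25, 12]
Average turnaround = 59/3 = 19.6667

19.6667


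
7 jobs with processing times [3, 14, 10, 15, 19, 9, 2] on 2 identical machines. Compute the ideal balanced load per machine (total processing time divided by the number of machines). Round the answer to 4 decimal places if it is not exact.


Total processing time = 3 + 14 + 10 + 15 + 19 + 9 + 2 = 72
Number of machines = 2
Ideal balanced load = 72 / 2 = 36.0

36.0


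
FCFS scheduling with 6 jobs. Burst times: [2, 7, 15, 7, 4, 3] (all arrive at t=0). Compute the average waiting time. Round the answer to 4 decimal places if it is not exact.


FCFS order (as given): [2, 7, 15, 7, 4, 3]
Waiting times:
  Job 1: wait = 0
  Job 2: wait = 2
  Job 3: wait = 9
  Job 4: wait = 24
  Job 5: wait = 31
  Job 6: wait = 35
Sum of waiting times = 101
Average waiting time = 101/6 = 16.8333

16.8333


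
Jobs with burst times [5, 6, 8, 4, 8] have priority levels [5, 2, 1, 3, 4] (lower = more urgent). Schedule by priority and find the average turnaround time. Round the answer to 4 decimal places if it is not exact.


Sort by priority (ascending = highest first):
Order: [(1, 8), (2, 6), (3, 4), (4, 8), (5, 5)]
Completion times:
  Priority 1, burst=8, C=8
  Priority 2, burst=6, C=14
  Priority 3, burst=4, C=18
  Priority 4, burst=8, C=26
  Priority 5, burst=5, C=31
Average turnaround = 97/5 = 19.4

19.4


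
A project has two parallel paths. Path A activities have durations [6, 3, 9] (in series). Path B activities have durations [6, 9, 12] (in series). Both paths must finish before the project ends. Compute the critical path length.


Path A total = 6 + 3 + 9 = 18
Path B total = 6 + 9 + 12 = 27
Critical path = longest path = max(18, 27) = 27

27


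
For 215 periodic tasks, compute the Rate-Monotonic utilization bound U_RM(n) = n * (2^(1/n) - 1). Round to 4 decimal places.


Compute 2^(1/215) = 1.0032291429
Subtract 1: 1.0032291429 - 1 = 0.0032291429
Multiply by n: 215 * 0.0032291429 = 0.6942657235
Round to 4 dp: 0.6943

0.6943


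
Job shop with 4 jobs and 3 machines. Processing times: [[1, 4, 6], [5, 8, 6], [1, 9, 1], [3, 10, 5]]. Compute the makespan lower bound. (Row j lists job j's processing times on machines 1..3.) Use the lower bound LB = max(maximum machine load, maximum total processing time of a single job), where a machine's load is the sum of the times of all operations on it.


Machine loads:
  Machine 1: 1 + 5 + 1 + 3 = 10
  Machine 2: 4 + 8 + 9 + 10 = 31
  Machine 3: 6 + 6 + 1 + 5 = 18
Max machine load = 31
Job totals:
  Job 1: 11
  Job 2: 19
  Job 3: 11
  Job 4: 18
Max job total = 19
Lower bound = max(31, 19) = 31

31


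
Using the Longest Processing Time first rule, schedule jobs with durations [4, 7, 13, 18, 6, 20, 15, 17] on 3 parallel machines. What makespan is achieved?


Sort jobs in decreasing order (LPT): [20, 18, 17, 15, 13, 7, 6, 4]
Assign each job to the least loaded machine:
  Machine 1: jobs [20, 7, 6], load = 33
  Machine 2: jobs [18, 13, 4], load = 35
  Machine 3: jobs [17, 15], load = 32
Makespan = max load = 35

35


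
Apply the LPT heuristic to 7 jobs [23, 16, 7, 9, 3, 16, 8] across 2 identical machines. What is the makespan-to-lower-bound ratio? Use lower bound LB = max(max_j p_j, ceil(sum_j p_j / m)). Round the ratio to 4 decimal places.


LPT order: [23, 16, 16, 9, 8, 7, 3]
Machine loads after assignment: [40, 42]
LPT makespan = 42
Lower bound = max(max_job, ceil(total/2)) = max(23, 41) = 41
Ratio = 42 / 41 = 1.0244

1.0244


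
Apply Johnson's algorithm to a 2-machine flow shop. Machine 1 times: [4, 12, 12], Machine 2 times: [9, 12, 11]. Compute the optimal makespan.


Apply Johnson's rule:
  Group 1 (a <= b): [(1, 4, 9), (2, 12, 12)]
  Group 2 (a > b): [(3, 12, 11)]
Optimal job order: [1, 2, 3]
Schedule:
  Job 1: M1 done at 4, M2 done at 13
  Job 2: M1 done at 16, M2 done at 28
  Job 3: M1 done at 28, M2 done at 39
Makespan = 39

39


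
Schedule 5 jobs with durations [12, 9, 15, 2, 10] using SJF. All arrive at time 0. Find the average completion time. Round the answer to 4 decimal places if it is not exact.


SJF order (ascending): [2, 9, 10, 12, 15]
Completion times:
  Job 1: burst=2, C=2
  Job 2: burst=9, C=11
  Job 3: burst=10, C=21
  Job 4: burst=12, C=33
  Job 5: burst=15, C=48
Average completion = 115/5 = 23.0

23.0


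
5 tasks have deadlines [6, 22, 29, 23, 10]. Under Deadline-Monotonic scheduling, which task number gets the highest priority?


Sort tasks by relative deadline (ascending):
  Task 1: deadline = 6
  Task 5: deadline = 10
  Task 2: deadline = 22
  Task 4: deadline = 23
  Task 3: deadline = 29
Priority order (highest first): [1, 5, 2, 4, 3]
Highest priority task = 1

1


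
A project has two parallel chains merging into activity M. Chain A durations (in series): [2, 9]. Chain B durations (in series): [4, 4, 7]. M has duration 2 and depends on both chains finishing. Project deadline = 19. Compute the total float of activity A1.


Forward pass: ES(A1) = sum of predecessors on chain A = 0
EF = ES + duration = 0 + 2 = 2
Backward pass: LF(M) = deadline = 19; LS(M) = 19 - 2 = 17
LF(A1) = LS(M) - sum(successors on chain A) = 17 - 9 = 8
LS = LF - duration = 8 - 2 = 6
Total float = LS - ES = 6 - 0 = 6

6


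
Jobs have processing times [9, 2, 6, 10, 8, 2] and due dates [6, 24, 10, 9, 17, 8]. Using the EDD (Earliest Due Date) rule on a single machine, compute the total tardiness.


Sort by due date (EDD order): [(9, 6), (2, 8), (10, 9), (6, 10), (8, 17), (2, 24)]
Compute completion times and tardiness:
  Job 1: p=9, d=6, C=9, tardiness=max(0,9-6)=3
  Job 2: p=2, d=8, C=11, tardiness=max(0,11-8)=3
  Job 3: p=10, d=9, C=21, tardiness=max(0,21-9)=12
  Job 4: p=6, d=10, C=27, tardiness=max(0,27-10)=17
  Job 5: p=8, d=17, C=35, tardiness=max(0,35-17)=18
  Job 6: p=2, d=24, C=37, tardiness=max(0,37-24)=13
Total tardiness = 66

66


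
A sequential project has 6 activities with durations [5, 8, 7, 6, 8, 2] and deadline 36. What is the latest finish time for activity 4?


LF(activity 4) = deadline - sum of successor durations
Successors: activities 5 through 6 with durations [8, 2]
Sum of successor durations = 10
LF = 36 - 10 = 26

26


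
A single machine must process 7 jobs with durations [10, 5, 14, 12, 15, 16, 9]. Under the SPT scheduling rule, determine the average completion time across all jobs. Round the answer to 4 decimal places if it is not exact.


Sort jobs by processing time (SPT order): [5, 9, 10, 12, 14, 15, 16]
Compute completion times sequentially:
  Job 1: processing = 5, completes at 5
  Job 2: processing = 9, completes at 14
  Job 3: processing = 10, completes at 24
  Job 4: processing = 12, completes at 36
  Job 5: processing = 14, completes at 50
  Job 6: processing = 15, completes at 65
  Job 7: processing = 16, completes at 81
Sum of completion times = 275
Average completion time = 275/7 = 39.2857

39.2857


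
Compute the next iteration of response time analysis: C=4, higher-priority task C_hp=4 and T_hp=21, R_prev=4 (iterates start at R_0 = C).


R_next = C + ceil(R_prev / T_hp) * C_hp
ceil(4 / 21) = ceil(0.1905) = 1
Interference = 1 * 4 = 4
R_next = 4 + 4 = 8

8


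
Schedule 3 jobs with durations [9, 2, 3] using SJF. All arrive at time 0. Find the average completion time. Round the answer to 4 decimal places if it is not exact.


SJF order (ascending): [2, 3, 9]
Completion times:
  Job 1: burst=2, C=2
  Job 2: burst=3, C=5
  Job 3: burst=9, C=14
Average completion = 21/3 = 7.0

7.0


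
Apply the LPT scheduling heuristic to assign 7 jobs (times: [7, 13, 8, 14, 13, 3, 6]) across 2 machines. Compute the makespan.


Sort jobs in decreasing order (LPT): [14, 13, 13, 8, 7, 6, 3]
Assign each job to the least loaded machine:
  Machine 1: jobs [14, 8, 7, 3], load = 32
  Machine 2: jobs [13, 13, 6], load = 32
Makespan = max load = 32

32


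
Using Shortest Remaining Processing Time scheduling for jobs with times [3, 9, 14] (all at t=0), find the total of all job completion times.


Since all jobs arrive at t=0, SRPT equals SPT ordering.
SPT order: [3, 9, 14]
Completion times:
  Job 1: p=3, C=3
  Job 2: p=9, C=12
  Job 3: p=14, C=26
Total completion time = 3 + 12 + 26 = 41

41


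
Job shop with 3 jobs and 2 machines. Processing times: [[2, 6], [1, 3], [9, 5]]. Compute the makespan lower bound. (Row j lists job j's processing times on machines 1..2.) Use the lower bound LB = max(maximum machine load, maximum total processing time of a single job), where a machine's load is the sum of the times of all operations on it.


Machine loads:
  Machine 1: 2 + 1 + 9 = 12
  Machine 2: 6 + 3 + 5 = 14
Max machine load = 14
Job totals:
  Job 1: 8
  Job 2: 4
  Job 3: 14
Max job total = 14
Lower bound = max(14, 14) = 14

14


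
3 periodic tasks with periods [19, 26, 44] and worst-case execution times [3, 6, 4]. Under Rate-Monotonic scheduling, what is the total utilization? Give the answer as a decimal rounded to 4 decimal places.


Compute individual utilizations (exact fractions):
  Task 1: C/T = 3/19 (approx. 0.1579)
  Task 2: C/T = 6/26 = 3/13 (approx. 0.2308)
  Task 3: C/T = 4/44 = 1/11 (approx. 0.0909)
Total utilization U = 3/19 + 3/13 + 1/11 = 1303/2717
Rounded to 4 decimal places: U = 0.4796
RM (Liu & Layland) bound for 3 tasks = 0.779763; compare with U = 1303/2717 (approx. 0.479573)
U <= bound, so schedulable by RM sufficient condition.

0.4796


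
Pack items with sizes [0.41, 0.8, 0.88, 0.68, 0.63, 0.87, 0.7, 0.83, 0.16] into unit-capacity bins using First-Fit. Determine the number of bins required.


Place items sequentially using First-Fit:
  Item 0.41 -> new Bin 1
  Item 0.8 -> new Bin 2
  Item 0.88 -> new Bin 3
  Item 0.68 -> new Bin 4
  Item 0.63 -> new Bin 5
  Item 0.87 -> new Bin 6
  Item 0.7 -> new Bin 7
  Item 0.83 -> new Bin 8
  Item 0.16 -> Bin 1 (now 0.57)
Total bins used = 8

8


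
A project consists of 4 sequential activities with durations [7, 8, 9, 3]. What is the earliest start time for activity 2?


Activity 2 starts after activities 1 through 1 complete.
Predecessor durations: [7]
ES = 7 = 7

7


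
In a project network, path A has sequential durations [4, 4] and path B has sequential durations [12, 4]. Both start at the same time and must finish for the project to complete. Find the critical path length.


Path A total = 4 + 4 = 8
Path B total = 12 + 4 = 16
Critical path = longest path = max(8, 16) = 16

16


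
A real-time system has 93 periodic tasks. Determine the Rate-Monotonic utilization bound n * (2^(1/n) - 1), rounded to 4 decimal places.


Compute 2^(1/93) = 1.0074810397
Subtract 1: 1.0074810397 - 1 = 0.0074810397
Multiply by n: 93 * 0.0074810397 = 0.6957366921
Round to 4 dp: 0.6957

0.6957


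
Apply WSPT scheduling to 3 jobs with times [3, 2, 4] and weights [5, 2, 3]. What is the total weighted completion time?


Compute p/w ratios and sort ascending (WSPT): [(3, 5), (2, 2), (4, 3)]
Compute weighted completion times:
  Job (p=3,w=5): C=3, w*C=5*3=15
  Job (p=2,w=2): C=5, w*C=2*5=10
  Job (p=4,w=3): C=9, w*C=3*9=27
Total weighted completion time = 52

52


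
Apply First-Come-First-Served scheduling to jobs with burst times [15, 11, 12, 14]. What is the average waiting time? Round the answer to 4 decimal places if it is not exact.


FCFS order (as given): [15, 11, 12, 14]
Waiting times:
  Job 1: wait = 0
  Job 2: wait = 15
  Job 3: wait = 26
  Job 4: wait = 38
Sum of waiting times = 79
Average waiting time = 79/4 = 19.75

19.75


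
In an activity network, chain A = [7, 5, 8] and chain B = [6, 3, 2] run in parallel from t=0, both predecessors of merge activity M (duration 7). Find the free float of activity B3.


ES(B3) = sum of predecessors on chain B = 9
EF(B3) = ES + duration = 9 + 2 = 11
Successor of B3 is M. ES(M) = max(sum(A), sum(B)) = max(20, 11) = 20
Free float = ES(successor) - EF(current) = 20 - 11 = 9

9


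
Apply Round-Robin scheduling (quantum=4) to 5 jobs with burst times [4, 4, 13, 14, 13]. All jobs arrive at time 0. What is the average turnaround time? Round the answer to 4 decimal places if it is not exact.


Time quantum = 4
Execution trace:
  J1 runs 4 units, time = 4
  J2 runs 4 units, time = 8
  J3 runs 4 units, time = 12
  J4 runs 4 units, time = 16
  J5 runs 4 units, time = 20
  J3 runs 4 units, time = 24
  J4 runs 4 units, time = 28
  J5 runs 4 units, time = 32
  J3 runs 4 units, time = 36
  J4 runs 4 units, time = 40
  J5 runs 4 units, time = 44
  J3 runs 1 units, time = 45
  J4 runs 2 units, time = 47
  J5 runs 1 units, time = 48
Finish times: [4, 8, 45, 47, 48]
Average turnaround = 152/5 = 30.4

30.4


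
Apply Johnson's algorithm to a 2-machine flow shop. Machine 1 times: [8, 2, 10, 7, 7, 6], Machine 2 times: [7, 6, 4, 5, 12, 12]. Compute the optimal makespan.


Apply Johnson's rule:
  Group 1 (a <= b): [(2, 2, 6), (6, 6, 12), (5, 7, 12)]
  Group 2 (a > b): [(1, 8, 7), (4, 7, 5), (3, 10, 4)]
Optimal job order: [2, 6, 5, 1, 4, 3]
Schedule:
  Job 2: M1 done at 2, M2 done at 8
  Job 6: M1 done at 8, M2 done at 20
  Job 5: M1 done at 15, M2 done at 32
  Job 1: M1 done at 23, M2 done at 39
  Job 4: M1 done at 30, M2 done at 44
  Job 3: M1 done at 40, M2 done at 48
Makespan = 48

48


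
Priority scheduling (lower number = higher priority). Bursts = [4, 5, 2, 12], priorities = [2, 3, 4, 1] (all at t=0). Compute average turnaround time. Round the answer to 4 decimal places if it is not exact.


Sort by priority (ascending = highest first):
Order: [(1, 12), (2, 4), (3, 5), (4, 2)]
Completion times:
  Priority 1, burst=12, C=12
  Priority 2, burst=4, C=16
  Priority 3, burst=5, C=21
  Priority 4, burst=2, C=23
Average turnaround = 72/4 = 18.0

18.0


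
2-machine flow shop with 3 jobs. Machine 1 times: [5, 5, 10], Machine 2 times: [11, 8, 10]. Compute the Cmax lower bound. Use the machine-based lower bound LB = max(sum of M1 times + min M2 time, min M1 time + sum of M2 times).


LB1 = sum(M1 times) + min(M2 times) = 20 + 8 = 28
LB2 = min(M1 times) + sum(M2 times) = 5 + 29 = 34
Lower bound = max(LB1, LB2) = max(28, 34) = 34

34


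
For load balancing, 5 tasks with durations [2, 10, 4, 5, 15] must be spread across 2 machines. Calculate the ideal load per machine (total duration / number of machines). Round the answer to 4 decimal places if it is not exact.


Total processing time = 2 + 10 + 4 + 5 + 15 = 36
Number of machines = 2
Ideal balanced load = 36 / 2 = 18.0

18.0


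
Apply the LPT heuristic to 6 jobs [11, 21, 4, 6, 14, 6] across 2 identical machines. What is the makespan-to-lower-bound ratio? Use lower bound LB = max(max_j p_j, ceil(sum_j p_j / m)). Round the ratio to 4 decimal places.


LPT order: [21, 14, 11, 6, 6, 4]
Machine loads after assignment: [31, 31]
LPT makespan = 31
Lower bound = max(max_job, ceil(total/2)) = max(21, 31) = 31
Ratio = 31 / 31 = 1.0

1.0


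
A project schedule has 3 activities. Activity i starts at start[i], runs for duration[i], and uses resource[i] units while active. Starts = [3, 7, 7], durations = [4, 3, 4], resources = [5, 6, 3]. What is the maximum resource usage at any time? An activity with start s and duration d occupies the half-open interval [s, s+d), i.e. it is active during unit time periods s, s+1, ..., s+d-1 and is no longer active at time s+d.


Each activity i is active on [start_i, start_i + duration_i).
Compute total resource usage per time slot:
  t=0: active resources = [], total = 0
  t=1: active resources = [], total = 0
  t=2: active resources = [], total = 0
  t=3: active resources = [5], total = 5
  t=4: active resources = [5], total = 5
  t=5: active resources = [5], total = 5
  t=6: active resources = [5], total = 5
  t=7: active resources = [6, 3], total = 9
  t=8: active resources = [6, 3], total = 9
  t=9: active resources = [6, 3], total = 9
  t=10: active resources = [3], total = 3
Peak resource demand = 9

9


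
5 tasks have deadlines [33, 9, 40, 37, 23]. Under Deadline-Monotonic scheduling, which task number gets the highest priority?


Sort tasks by relative deadline (ascending):
  Task 2: deadline = 9
  Task 5: deadline = 23
  Task 1: deadline = 33
  Task 4: deadline = 37
  Task 3: deadline = 40
Priority order (highest first): [2, 5, 1, 4, 3]
Highest priority task = 2

2


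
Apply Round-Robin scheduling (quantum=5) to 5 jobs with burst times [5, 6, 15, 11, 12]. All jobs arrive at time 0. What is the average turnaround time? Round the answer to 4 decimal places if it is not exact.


Time quantum = 5
Execution trace:
  J1 runs 5 units, time = 5
  J2 runs 5 units, time = 10
  J3 runs 5 units, time = 15
  J4 runs 5 units, time = 20
  J5 runs 5 units, time = 25
  J2 runs 1 units, time = 26
  J3 runs 5 units, time = 31
  J4 runs 5 units, time = 36
  J5 runs 5 units, time = 41
  J3 runs 5 units, time = 46
  J4 runs 1 units, time = 47
  J5 runs 2 units, time = 49
Finish times: [5, 26, 46, 47, 49]
Average turnaround = 173/5 = 34.6

34.6


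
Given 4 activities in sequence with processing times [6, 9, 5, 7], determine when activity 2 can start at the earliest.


Activity 2 starts after activities 1 through 1 complete.
Predecessor durations: [6]
ES = 6 = 6

6


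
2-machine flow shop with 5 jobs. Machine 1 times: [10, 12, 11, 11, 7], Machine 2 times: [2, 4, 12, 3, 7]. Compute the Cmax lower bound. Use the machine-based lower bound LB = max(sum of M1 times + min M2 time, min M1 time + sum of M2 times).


LB1 = sum(M1 times) + min(M2 times) = 51 + 2 = 53
LB2 = min(M1 times) + sum(M2 times) = 7 + 28 = 35
Lower bound = max(LB1, LB2) = max(53, 35) = 53

53


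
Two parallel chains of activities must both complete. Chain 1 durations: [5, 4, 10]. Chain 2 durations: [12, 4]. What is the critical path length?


Path A total = 5 + 4 + 10 = 19
Path B total = 12 + 4 = 16
Critical path = longest path = max(19, 16) = 19

19


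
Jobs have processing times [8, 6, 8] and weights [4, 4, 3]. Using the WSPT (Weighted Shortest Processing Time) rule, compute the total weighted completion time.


Compute p/w ratios and sort ascending (WSPT): [(6, 4), (8, 4), (8, 3)]
Compute weighted completion times:
  Job (p=6,w=4): C=6, w*C=4*6=24
  Job (p=8,w=4): C=14, w*C=4*14=56
  Job (p=8,w=3): C=22, w*C=3*22=66
Total weighted completion time = 146

146


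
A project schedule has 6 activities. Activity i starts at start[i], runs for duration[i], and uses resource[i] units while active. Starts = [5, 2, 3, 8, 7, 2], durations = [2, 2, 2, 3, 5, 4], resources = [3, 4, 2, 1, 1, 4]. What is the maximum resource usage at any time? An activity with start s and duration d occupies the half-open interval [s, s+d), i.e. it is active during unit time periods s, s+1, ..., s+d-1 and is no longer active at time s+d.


Each activity i is active on [start_i, start_i + duration_i).
Compute total resource usage per time slot:
  t=0: active resources = [], total = 0
  t=1: active resources = [], total = 0
  t=2: active resources = [4, 4], total = 8
  t=3: active resources = [4, 2, 4], total = 10
  t=4: active resources = [2, 4], total = 6
  t=5: active resources = [3, 4], total = 7
  t=6: active resources = [3], total = 3
  t=7: active resources = [1], total = 1
  t=8: active resources = [1, 1], total = 2
  t=9: active resources = [1, 1], total = 2
  t=10: active resources = [1, 1], total = 2
  t=11: active resources = [1], total = 1
Peak resource demand = 10

10


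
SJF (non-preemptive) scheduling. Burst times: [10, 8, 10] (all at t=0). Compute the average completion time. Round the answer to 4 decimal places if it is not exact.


SJF order (ascending): [8, 10, 10]
Completion times:
  Job 1: burst=8, C=8
  Job 2: burst=10, C=18
  Job 3: burst=10, C=28
Average completion = 54/3 = 18.0

18.0


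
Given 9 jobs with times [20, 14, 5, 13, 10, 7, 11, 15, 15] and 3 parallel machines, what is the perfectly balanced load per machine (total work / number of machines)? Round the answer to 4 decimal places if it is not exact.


Total processing time = 20 + 14 + 5 + 13 + 10 + 7 + 11 + 15 + 15 = 110
Number of machines = 3
Ideal balanced load = 110 / 3 = 36.6667

36.6667


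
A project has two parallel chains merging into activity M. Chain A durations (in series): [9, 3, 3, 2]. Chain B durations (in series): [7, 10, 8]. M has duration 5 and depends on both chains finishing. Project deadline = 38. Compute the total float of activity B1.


Forward pass: ES(B1) = sum of predecessors on chain B = 0
EF = ES + duration = 0 + 7 = 7
Backward pass: LF(M) = deadline = 38; LS(M) = 38 - 5 = 33
LF(B1) = LS(M) - sum(successors on chain B) = 33 - 18 = 15
LS = LF - duration = 15 - 7 = 8
Total float = LS - ES = 8 - 0 = 8

8


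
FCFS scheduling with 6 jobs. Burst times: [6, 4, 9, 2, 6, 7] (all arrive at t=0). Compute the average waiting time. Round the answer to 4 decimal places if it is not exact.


FCFS order (as given): [6, 4, 9, 2, 6, 7]
Waiting times:
  Job 1: wait = 0
  Job 2: wait = 6
  Job 3: wait = 10
  Job 4: wait = 19
  Job 5: wait = 21
  Job 6: wait = 27
Sum of waiting times = 83
Average waiting time = 83/6 = 13.8333

13.8333


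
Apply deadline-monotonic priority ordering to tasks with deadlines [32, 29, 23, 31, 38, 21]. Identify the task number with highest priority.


Sort tasks by relative deadline (ascending):
  Task 6: deadline = 21
  Task 3: deadline = 23
  Task 2: deadline = 29
  Task 4: deadline = 31
  Task 1: deadline = 32
  Task 5: deadline = 38
Priority order (highest first): [6, 3, 2, 4, 1, 5]
Highest priority task = 6

6


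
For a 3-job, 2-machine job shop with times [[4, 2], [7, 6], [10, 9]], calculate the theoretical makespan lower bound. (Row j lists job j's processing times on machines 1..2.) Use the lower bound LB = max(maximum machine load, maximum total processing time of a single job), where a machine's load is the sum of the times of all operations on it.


Machine loads:
  Machine 1: 4 + 7 + 10 = 21
  Machine 2: 2 + 6 + 9 = 17
Max machine load = 21
Job totals:
  Job 1: 6
  Job 2: 13
  Job 3: 19
Max job total = 19
Lower bound = max(21, 19) = 21

21


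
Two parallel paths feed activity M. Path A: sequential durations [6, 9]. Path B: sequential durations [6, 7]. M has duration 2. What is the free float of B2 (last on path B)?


ES(B2) = sum of predecessors on chain B = 6
EF(B2) = ES + duration = 6 + 7 = 13
Successor of B2 is M. ES(M) = max(sum(A), sum(B)) = max(15, 13) = 15
Free float = ES(successor) - EF(current) = 15 - 13 = 2

2


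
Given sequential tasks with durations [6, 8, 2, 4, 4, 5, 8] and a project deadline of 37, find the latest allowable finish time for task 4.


LF(activity 4) = deadline - sum of successor durations
Successors: activities 5 through 7 with durations [4, 5, 8]
Sum of successor durations = 17
LF = 37 - 17 = 20

20


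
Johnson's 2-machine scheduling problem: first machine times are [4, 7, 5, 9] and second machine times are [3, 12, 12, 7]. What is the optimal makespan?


Apply Johnson's rule:
  Group 1 (a <= b): [(3, 5, 12), (2, 7, 12)]
  Group 2 (a > b): [(4, 9, 7), (1, 4, 3)]
Optimal job order: [3, 2, 4, 1]
Schedule:
  Job 3: M1 done at 5, M2 done at 17
  Job 2: M1 done at 12, M2 done at 29
  Job 4: M1 done at 21, M2 done at 36
  Job 1: M1 done at 25, M2 done at 39
Makespan = 39

39


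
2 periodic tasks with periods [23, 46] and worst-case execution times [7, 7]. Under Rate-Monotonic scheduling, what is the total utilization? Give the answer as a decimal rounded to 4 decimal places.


Compute individual utilizations (exact fractions):
  Task 1: C/T = 7/23 (approx. 0.3043)
  Task 2: C/T = 7/46 (approx. 0.1522)
Total utilization U = 7/23 + 7/46 = 21/46
Rounded to 4 decimal places: U = 0.4565
RM (Liu & Layland) bound for 2 tasks = 0.828427; compare with U = 21/46 (approx. 0.456522)
U <= bound, so schedulable by RM sufficient condition.

0.4565


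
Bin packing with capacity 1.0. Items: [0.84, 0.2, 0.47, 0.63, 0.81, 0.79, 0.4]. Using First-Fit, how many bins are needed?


Place items sequentially using First-Fit:
  Item 0.84 -> new Bin 1
  Item 0.2 -> new Bin 2
  Item 0.47 -> Bin 2 (now 0.67)
  Item 0.63 -> new Bin 3
  Item 0.81 -> new Bin 4
  Item 0.79 -> new Bin 5
  Item 0.4 -> new Bin 6
Total bins used = 6

6


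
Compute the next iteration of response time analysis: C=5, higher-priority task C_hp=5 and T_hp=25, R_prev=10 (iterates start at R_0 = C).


R_next = C + ceil(R_prev / T_hp) * C_hp
ceil(10 / 25) = ceil(0.4) = 1
Interference = 1 * 5 = 5
R_next = 5 + 5 = 10
R_next = R_prev, so the iteration has converged (response time = 10).

10


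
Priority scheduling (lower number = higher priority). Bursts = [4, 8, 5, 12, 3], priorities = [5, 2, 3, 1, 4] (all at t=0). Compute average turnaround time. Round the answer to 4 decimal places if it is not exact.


Sort by priority (ascending = highest first):
Order: [(1, 12), (2, 8), (3, 5), (4, 3), (5, 4)]
Completion times:
  Priority 1, burst=12, C=12
  Priority 2, burst=8, C=20
  Priority 3, burst=5, C=25
  Priority 4, burst=3, C=28
  Priority 5, burst=4, C=32
Average turnaround = 117/5 = 23.4

23.4


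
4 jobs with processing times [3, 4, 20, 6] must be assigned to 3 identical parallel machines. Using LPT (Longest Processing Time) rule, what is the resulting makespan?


Sort jobs in decreasing order (LPT): [20, 6, 4, 3]
Assign each job to the least loaded machine:
  Machine 1: jobs [20], load = 20
  Machine 2: jobs [6], load = 6
  Machine 3: jobs [4, 3], load = 7
Makespan = max load = 20

20


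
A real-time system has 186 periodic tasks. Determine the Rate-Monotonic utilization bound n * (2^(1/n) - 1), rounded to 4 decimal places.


Compute 2^(1/186) = 1.0037335501
Subtract 1: 1.0037335501 - 1 = 0.0037335501
Multiply by n: 186 * 0.0037335501 = 0.6944403186
Round to 4 dp: 0.6944

0.6944


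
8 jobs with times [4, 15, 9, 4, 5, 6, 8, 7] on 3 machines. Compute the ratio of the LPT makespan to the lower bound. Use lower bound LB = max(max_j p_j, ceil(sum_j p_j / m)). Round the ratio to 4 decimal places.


LPT order: [15, 9, 8, 7, 6, 5, 4, 4]
Machine loads after assignment: [20, 19, 19]
LPT makespan = 20
Lower bound = max(max_job, ceil(total/3)) = max(15, 20) = 20
Ratio = 20 / 20 = 1.0

1.0


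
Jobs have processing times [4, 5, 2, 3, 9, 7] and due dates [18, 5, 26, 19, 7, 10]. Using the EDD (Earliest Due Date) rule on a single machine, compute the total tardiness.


Sort by due date (EDD order): [(5, 5), (9, 7), (7, 10), (4, 18), (3, 19), (2, 26)]
Compute completion times and tardiness:
  Job 1: p=5, d=5, C=5, tardiness=max(0,5-5)=0
  Job 2: p=9, d=7, C=14, tardiness=max(0,14-7)=7
  Job 3: p=7, d=10, C=21, tardiness=max(0,21-10)=11
  Job 4: p=4, d=18, C=25, tardiness=max(0,25-18)=7
  Job 5: p=3, d=19, C=28, tardiness=max(0,28-19)=9
  Job 6: p=2, d=26, C=30, tardiness=max(0,30-26)=4
Total tardiness = 38

38


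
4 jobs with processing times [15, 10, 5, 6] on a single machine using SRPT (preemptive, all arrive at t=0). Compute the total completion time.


Since all jobs arrive at t=0, SRPT equals SPT ordering.
SPT order: [5, 6, 10, 15]
Completion times:
  Job 1: p=5, C=5
  Job 2: p=6, C=11
  Job 3: p=10, C=21
  Job 4: p=15, C=36
Total completion time = 5 + 11 + 21 + 36 = 73

73


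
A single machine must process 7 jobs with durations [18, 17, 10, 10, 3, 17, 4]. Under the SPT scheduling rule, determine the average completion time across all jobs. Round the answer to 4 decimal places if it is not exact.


Sort jobs by processing time (SPT order): [3, 4, 10, 10, 17, 17, 18]
Compute completion times sequentially:
  Job 1: processing = 3, completes at 3
  Job 2: processing = 4, completes at 7
  Job 3: processing = 10, completes at 17
  Job 4: processing = 10, completes at 27
  Job 5: processing = 17, completes at 44
  Job 6: processing = 17, completes at 61
  Job 7: processing = 18, completes at 79
Sum of completion times = 238
Average completion time = 238/7 = 34.0

34.0


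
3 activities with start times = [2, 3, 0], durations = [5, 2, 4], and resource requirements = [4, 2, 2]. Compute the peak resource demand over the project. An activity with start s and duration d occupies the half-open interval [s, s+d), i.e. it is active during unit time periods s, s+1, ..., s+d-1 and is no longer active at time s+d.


Each activity i is active on [start_i, start_i + duration_i).
Compute total resource usage per time slot:
  t=0: active resources = [2], total = 2
  t=1: active resources = [2], total = 2
  t=2: active resources = [4, 2], total = 6
  t=3: active resources = [4, 2, 2], total = 8
  t=4: active resources = [4, 2], total = 6
  t=5: active resources = [4], total = 4
  t=6: active resources = [4], total = 4
Peak resource demand = 8

8


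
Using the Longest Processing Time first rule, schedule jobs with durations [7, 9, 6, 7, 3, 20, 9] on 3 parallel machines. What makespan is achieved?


Sort jobs in decreasing order (LPT): [20, 9, 9, 7, 7, 6, 3]
Assign each job to the least loaded machine:
  Machine 1: jobs [20], load = 20
  Machine 2: jobs [9, 7, 6], load = 22
  Machine 3: jobs [9, 7, 3], load = 19
Makespan = max load = 22

22


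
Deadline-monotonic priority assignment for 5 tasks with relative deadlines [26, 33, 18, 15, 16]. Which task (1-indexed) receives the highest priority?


Sort tasks by relative deadline (ascending):
  Task 4: deadline = 15
  Task 5: deadline = 16
  Task 3: deadline = 18
  Task 1: deadline = 26
  Task 2: deadline = 33
Priority order (highest first): [4, 5, 3, 1, 2]
Highest priority task = 4

4


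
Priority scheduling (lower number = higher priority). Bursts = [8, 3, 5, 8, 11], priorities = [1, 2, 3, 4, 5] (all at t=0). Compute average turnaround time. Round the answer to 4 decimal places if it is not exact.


Sort by priority (ascending = highest first):
Order: [(1, 8), (2, 3), (3, 5), (4, 8), (5, 11)]
Completion times:
  Priority 1, burst=8, C=8
  Priority 2, burst=3, C=11
  Priority 3, burst=5, C=16
  Priority 4, burst=8, C=24
  Priority 5, burst=11, C=35
Average turnaround = 94/5 = 18.8

18.8


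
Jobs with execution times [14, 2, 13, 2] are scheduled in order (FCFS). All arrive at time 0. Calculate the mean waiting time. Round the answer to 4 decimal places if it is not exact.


FCFS order (as given): [14, 2, 13, 2]
Waiting times:
  Job 1: wait = 0
  Job 2: wait = 14
  Job 3: wait = 16
  Job 4: wait = 29
Sum of waiting times = 59
Average waiting time = 59/4 = 14.75

14.75


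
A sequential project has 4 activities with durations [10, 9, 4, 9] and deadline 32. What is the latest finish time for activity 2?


LF(activity 2) = deadline - sum of successor durations
Successors: activities 3 through 4 with durations [4, 9]
Sum of successor durations = 13
LF = 32 - 13 = 19

19


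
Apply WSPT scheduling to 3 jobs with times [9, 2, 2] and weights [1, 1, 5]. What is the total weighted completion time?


Compute p/w ratios and sort ascending (WSPT): [(2, 5), (2, 1), (9, 1)]
Compute weighted completion times:
  Job (p=2,w=5): C=2, w*C=5*2=10
  Job (p=2,w=1): C=4, w*C=1*4=4
  Job (p=9,w=1): C=13, w*C=1*13=13
Total weighted completion time = 27

27


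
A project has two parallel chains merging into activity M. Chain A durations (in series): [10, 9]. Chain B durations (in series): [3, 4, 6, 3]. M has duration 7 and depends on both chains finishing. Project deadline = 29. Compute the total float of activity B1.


Forward pass: ES(B1) = sum of predecessors on chain B = 0
EF = ES + duration = 0 + 3 = 3
Backward pass: LF(M) = deadline = 29; LS(M) = 29 - 7 = 22
LF(B1) = LS(M) - sum(successors on chain B) = 22 - 13 = 9
LS = LF - duration = 9 - 3 = 6
Total float = LS - ES = 6 - 0 = 6

6


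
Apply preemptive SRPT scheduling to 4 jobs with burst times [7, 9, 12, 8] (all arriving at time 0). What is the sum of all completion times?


Since all jobs arrive at t=0, SRPT equals SPT ordering.
SPT order: [7, 8, 9, 12]
Completion times:
  Job 1: p=7, C=7
  Job 2: p=8, C=15
  Job 3: p=9, C=24
  Job 4: p=12, C=36
Total completion time = 7 + 15 + 24 + 36 = 82

82


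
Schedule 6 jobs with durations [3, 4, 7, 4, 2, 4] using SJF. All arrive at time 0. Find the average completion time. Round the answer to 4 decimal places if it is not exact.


SJF order (ascending): [2, 3, 4, 4, 4, 7]
Completion times:
  Job 1: burst=2, C=2
  Job 2: burst=3, C=5
  Job 3: burst=4, C=9
  Job 4: burst=4, C=13
  Job 5: burst=4, C=17
  Job 6: burst=7, C=24
Average completion = 70/6 = 11.6667

11.6667


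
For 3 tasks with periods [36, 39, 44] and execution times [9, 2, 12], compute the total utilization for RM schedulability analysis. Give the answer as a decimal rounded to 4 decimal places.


Compute individual utilizations (exact fractions):
  Task 1: C/T = 9/36 = 1/4 (approx. 0.25)
  Task 2: C/T = 2/39 (approx. 0.0513)
  Task 3: C/T = 12/44 = 3/11 (approx. 0.2727)
Total utilization U = 1/4 + 2/39 + 3/11 = 985/1716
Rounded to 4 decimal places: U = 0.5740
RM (Liu & Layland) bound for 3 tasks = 0.779763; compare with U = 985/1716 (approx. 0.574009)
U <= bound, so schedulable by RM sufficient condition.

0.5740


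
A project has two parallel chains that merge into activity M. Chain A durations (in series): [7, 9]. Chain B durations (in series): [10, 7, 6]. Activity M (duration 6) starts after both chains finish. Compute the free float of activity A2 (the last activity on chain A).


ES(A2) = sum of predecessors on chain A = 7
EF(A2) = ES + duration = 7 + 9 = 16
Successor of A2 is M. ES(M) = max(sum(A), sum(B)) = max(16, 23) = 23
Free float = ES(successor) - EF(current) = 23 - 16 = 7

7
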